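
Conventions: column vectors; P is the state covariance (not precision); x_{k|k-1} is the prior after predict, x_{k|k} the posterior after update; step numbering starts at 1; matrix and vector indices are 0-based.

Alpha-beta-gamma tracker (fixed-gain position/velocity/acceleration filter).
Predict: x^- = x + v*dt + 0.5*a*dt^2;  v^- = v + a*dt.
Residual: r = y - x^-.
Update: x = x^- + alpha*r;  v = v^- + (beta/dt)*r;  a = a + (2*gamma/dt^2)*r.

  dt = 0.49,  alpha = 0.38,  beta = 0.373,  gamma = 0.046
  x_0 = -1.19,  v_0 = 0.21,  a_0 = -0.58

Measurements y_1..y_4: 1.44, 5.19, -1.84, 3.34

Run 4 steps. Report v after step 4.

step 1: x_pred=-1.1567  r=2.5967  x^+=-0.1700  v^+=1.9025  a^+=0.4150
step 2: x_pred=0.8121  r=4.3779  x^+=2.4757  v^+=5.4384  a^+=2.0925
step 3: x_pred=5.3917  r=-7.2317  x^+=2.6437  v^+=0.9588  a^+=-0.6785
step 4: x_pred=3.0320  r=0.3080  x^+=3.1491  v^+=0.8608  a^+=-0.5605

v_post = 0.8608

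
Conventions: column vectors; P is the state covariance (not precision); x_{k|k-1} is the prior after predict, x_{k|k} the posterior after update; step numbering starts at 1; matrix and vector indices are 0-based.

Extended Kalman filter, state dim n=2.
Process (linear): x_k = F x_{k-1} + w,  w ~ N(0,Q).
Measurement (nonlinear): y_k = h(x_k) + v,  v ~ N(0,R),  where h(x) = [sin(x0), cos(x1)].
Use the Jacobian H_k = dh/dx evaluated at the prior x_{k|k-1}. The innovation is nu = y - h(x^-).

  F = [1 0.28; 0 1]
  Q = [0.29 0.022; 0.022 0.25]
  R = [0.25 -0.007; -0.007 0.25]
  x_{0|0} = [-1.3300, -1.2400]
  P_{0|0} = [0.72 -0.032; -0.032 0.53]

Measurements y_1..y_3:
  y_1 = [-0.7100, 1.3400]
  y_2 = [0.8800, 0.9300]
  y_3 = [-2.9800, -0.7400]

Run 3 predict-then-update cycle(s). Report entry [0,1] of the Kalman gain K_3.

K[0,1] = 0.0276

step 1: x^-=[-1.6772, -1.2400]  P^-=[1.0336 0.1384; 0.1384 0.7800]  H_jac=[-0.1062 0.0000; 0.0000 0.9458]  S=[0.2617 -0.0209; -0.0209 0.9477]  K=[-0.4092 0.1291; 0.0060 0.7785]  nu=[0.2843, 1.0152]  x^+=[-1.6625, -0.4479]  P^+=[0.9718 0.0372; 0.0372 0.2057]
step 2: x^-=[-1.7879, -0.4479]  P^-=[1.2987 0.1168; 0.1168 0.4557]  H_jac=[-0.2154 0.0000; 0.0000 0.4331]  S=[0.3103 -0.0179; -0.0179 0.3355]  K=[-0.8958 0.1030; -0.0473 0.5858]  nu=[1.8565, 0.0286]  x^+=[-3.4480, -0.5189]  P^+=[1.0429 0.0739; 0.0739 0.3389]
step 3: x^-=[-3.5933, -0.5189]  P^-=[1.4009 0.1908; 0.1908 0.5889]  H_jac=[-0.8997 0.0000; 0.0000 0.4959]  S=[1.3840 -0.0921; -0.0921 0.3948]  K=[-0.9089 0.0276; -0.0760 0.7220]  nu=[-3.4165, -1.6084]  x^+=[-0.5325, -1.4205]  P^+=[0.2528 0.0267; 0.0267 0.3650]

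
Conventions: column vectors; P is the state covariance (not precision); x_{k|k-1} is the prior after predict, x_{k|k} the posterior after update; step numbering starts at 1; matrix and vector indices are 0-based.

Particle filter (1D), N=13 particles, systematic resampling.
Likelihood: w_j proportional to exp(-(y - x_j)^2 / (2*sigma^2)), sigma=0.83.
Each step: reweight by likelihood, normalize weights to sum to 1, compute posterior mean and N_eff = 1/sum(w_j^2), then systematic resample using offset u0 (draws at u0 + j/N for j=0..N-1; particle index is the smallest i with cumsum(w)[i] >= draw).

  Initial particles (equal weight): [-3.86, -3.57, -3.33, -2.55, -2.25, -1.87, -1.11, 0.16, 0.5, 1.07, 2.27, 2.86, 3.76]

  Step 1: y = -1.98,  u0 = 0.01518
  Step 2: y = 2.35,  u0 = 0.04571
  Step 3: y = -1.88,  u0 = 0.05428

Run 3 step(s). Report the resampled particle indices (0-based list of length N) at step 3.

step 1: w=[0.0199, 0.0414, 0.0690, 0.2047, 0.2458, 0.2569, 0.1496, 0.0093, 0.0030, 0.0003, 0.0000, 0.0000, 0.0000]  mean=-2.1728  Neff=5.0586  idx=[0, 2, 3, 3, 3, 4, 4, 4, 5, 5, 5, 6, 6]
step 2: w=[0.0000, 0.0000, 0.0001, 0.0001, 0.0001, 0.0006, 0.0006, 0.0006, 0.0071, 0.0071, 0.0071, 0.4884, 0.4884]  mean=-1.1286  Neff=2.0958  idx=[11, 11, 11, 11, 11, 11, 11, 12, 12, 12, 12, 12, 12]
step 3: w=[0.0769, 0.0769, 0.0769, 0.0769, 0.0769, 0.0769, 0.0769, 0.0769, 0.0769, 0.0769, 0.0769, 0.0769, 0.0769]  mean=-1.1100  Neff=13.0000  idx=[0, 1, 2, 3, 4, 5, 6, 7, 8, 9, 10, 11, 12]

resampled_idx = [0, 1, 2, 3, 4, 5, 6, 7, 8, 9, 10, 11, 12]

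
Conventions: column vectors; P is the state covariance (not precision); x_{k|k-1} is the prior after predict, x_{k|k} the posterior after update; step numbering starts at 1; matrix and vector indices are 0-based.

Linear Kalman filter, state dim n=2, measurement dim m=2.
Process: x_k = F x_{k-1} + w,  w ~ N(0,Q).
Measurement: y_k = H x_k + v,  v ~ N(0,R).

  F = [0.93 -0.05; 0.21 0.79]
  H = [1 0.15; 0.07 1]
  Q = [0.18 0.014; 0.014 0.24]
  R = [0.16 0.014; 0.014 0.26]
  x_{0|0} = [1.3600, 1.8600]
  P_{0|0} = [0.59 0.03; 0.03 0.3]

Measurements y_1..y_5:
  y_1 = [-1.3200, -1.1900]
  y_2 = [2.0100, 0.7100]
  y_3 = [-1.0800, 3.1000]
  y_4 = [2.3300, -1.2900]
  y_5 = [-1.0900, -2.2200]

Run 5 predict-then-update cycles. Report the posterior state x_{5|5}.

x_post = [-0.1668, -1.2314]

step 1: x^-=[1.1718, 1.7550]  P^-=[0.6883 0.1391; 0.1391 0.4632]  S=[0.9004 0.2722; 0.2722 0.7460]  K=[0.7999 -0.0408; 0.0450 0.6175]  nu=[-2.7551, -3.0270]  x^+=[-0.9083, -0.2381]  P^+=[0.1287 -0.0084; -0.0084 0.1618]
step 2: x^-=[-0.8329, -0.3789]  P^-=[0.2925 0.0266; 0.0266 0.3438]  S=[0.4682 0.1130; 0.1130 0.6090]  K=[0.6433 -0.0420; 0.0315 0.5618]  nu=[2.8997, 1.1472]  x^+=[0.9845, 0.3570]  P^+=[0.1037 -0.0092; -0.0092 0.1472]
step 3: x^-=[0.8977, 0.4887]  P^-=[0.2709 0.0218; 0.0218 0.3334]  S=[0.4450 0.1050; 0.1050 0.5978]  K=[0.6261 -0.0418; 0.0304 0.5549]  nu=[-2.0510, 2.5484]  x^+=[-0.4928, 1.8405]  P^+=[0.1010 -0.0092; -0.0092 0.1453]
step 4: x^-=[-0.5504, 1.3505]  P^-=[0.2685 0.0213; 0.0213 0.3321]  S=[0.4424 0.1042; 0.1042 0.5964]  K=[0.6240 -0.0417; 0.0304 0.5541]  nu=[2.6778, -2.6020]  x^+=[1.2292, -0.0098]  P^+=[0.1006 -0.0092; -0.0092 0.1451]
step 5: x^-=[1.1437, 0.2504]  P^-=[0.2683 0.0213; 0.0213 0.3320]  S=[0.4421 0.1041; 0.1041 0.5963]  K=[0.6238 -0.0417; 0.0304 0.5539]  nu=[-2.2712, -2.5504]  x^+=[-0.1668, -1.2314]  P^+=[0.1006 -0.0091; -0.0091 0.1451]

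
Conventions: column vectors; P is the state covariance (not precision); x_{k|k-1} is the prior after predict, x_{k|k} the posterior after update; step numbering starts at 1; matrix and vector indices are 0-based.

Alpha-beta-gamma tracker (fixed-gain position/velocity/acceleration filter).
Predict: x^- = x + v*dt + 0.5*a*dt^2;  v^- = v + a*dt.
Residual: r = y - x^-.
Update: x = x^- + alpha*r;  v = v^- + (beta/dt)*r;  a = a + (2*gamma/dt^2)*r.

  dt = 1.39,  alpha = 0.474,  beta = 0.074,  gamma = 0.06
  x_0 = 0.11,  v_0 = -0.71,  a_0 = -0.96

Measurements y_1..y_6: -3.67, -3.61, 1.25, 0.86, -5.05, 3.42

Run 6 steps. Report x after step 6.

x_post = -3.7217

step 1: x_pred=-1.8043  r=-1.8657  x^+=-2.6886  v^+=-2.1437  a^+=-1.0759
step 2: x_pred=-6.7078  r=3.0978  x^+=-5.2394  v^+=-3.4743  a^+=-0.8835
step 3: x_pred=-10.9222  r=12.1722  x^+=-5.1526  v^+=-4.0543  a^+=-0.1275
step 4: x_pred=-10.9112  r=11.7712  x^+=-5.3316  v^+=-3.6048  a^+=0.6036
step 5: x_pred=-9.7592  r=4.7092  x^+=-7.5271  v^+=-2.5151  a^+=0.8961
step 6: x_pred=-10.1574  r=13.5774  x^+=-3.7217  v^+=-0.5467  a^+=1.7394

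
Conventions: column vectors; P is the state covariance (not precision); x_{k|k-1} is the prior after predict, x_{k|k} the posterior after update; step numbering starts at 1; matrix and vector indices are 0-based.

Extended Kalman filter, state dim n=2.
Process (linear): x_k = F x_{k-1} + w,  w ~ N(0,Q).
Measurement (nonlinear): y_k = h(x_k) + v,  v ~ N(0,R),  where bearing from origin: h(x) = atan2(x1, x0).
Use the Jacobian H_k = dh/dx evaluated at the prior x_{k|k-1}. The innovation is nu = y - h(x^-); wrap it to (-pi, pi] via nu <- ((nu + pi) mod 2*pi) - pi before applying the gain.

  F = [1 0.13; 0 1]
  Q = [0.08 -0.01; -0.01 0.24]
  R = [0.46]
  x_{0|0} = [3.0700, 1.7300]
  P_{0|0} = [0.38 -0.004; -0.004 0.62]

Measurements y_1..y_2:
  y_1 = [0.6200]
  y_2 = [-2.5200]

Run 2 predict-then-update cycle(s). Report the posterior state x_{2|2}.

step 1: x^-=[3.2949, 1.7300]  P^-=[0.4694 0.0666; 0.0666 0.8600]  H_jac=[-0.1249 0.2379]  S=[0.5120]  K=[-0.0836; 0.3833]  nu=[0.1365]  x^+=[3.2835, 1.7823]  P^+=[0.4659 0.0830; 0.0830 0.7848]
step 2: x^-=[3.5152, 1.7823]  P^-=[0.5807 0.1750; 0.1750 1.0248]  H_jac=[-0.1147 0.2263]  S=[0.5110]  K=[-0.0529; 0.4145]  nu=[-2.9893]  x^+=[3.6733, 0.5433]  P^+=[0.5793 0.1862; 0.1862 0.9370]

x_post = [3.6733, 0.5433]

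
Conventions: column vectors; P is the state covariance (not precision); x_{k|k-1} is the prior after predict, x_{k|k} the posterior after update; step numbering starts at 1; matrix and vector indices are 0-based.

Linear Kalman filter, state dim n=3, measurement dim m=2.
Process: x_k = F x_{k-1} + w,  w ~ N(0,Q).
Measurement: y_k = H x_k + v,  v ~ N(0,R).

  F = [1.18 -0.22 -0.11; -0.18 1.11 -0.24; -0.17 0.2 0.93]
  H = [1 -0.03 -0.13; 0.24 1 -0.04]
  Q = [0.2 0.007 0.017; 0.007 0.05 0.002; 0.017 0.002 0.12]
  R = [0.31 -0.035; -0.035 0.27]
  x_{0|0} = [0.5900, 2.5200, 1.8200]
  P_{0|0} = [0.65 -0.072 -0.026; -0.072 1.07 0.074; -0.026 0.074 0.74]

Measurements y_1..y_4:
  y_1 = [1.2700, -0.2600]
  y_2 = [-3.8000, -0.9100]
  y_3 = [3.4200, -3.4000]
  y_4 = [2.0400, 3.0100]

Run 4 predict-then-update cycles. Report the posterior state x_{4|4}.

x_post = [2.0616, -0.2988, -0.9019]

step 1: x^-=[-0.0584, 2.2542, 2.0963]  P^-=[1.2135 -0.4683 -0.3016; -0.4683 1.4191 0.1866; -0.3016 0.1866 0.8623]  S=[1.6473 -0.2493; -0.2493 1.5265]  K=[0.7717 0.0180; -0.2010 0.8183; -0.2529 0.0109]  nu=[1.6685, -2.4163]  x^+=[1.1858, -0.0585, 1.6480]  P^+=[0.2389 -0.0787 0.0205; -0.0787 0.2483 0.0371; 0.0205 0.0371 0.7553]
step 2: x^-=[1.2308, -0.6739, 1.3193]  P^-=[0.5911 -0.1986 -0.1261; -0.1986 0.4207 -0.0526; -0.1261 -0.0526 0.8028]  S=[0.9594 -0.0830; -0.0830 0.6373]  K=[0.6397 0.0022; -0.1640 0.5673; -0.2571 -0.2138]  nu=[-4.8795, -0.4787]  x^+=[-1.8914, -0.1454, 2.6763]  P^+=[0.1988 -0.0687 0.0206; -0.0687 0.1744 -0.0249; 0.0206 -0.0249 0.7193]
step 3: x^-=[-2.4943, -0.4632, 2.7814]  P^-=[0.5231 -0.1552 -0.0943; -0.1552 0.3552 -0.1254; -0.0943 -0.1254 0.7438]  S=[0.8789 -0.0475; -0.0475 0.5939]  K=[0.6148 0.0055; -0.1414 0.5326; -0.2303 -0.3178]  nu=[6.2620, -2.2269]  x^+=[1.3430, -2.5347, 2.0473]  P^+=[0.1913 -0.0651 0.0218; -0.0651 0.1621 -0.0572; 0.0218 -0.0572 0.6442]
step 4: x^-=[1.9172, -3.5466, 1.1688]  P^-=[0.5073 -0.1457 -0.0749; -0.1457 0.3513 -0.1444; -0.0749 -0.1444 0.6654]  S=[0.8560 -0.0411; -0.0411 0.5947]  K=[0.6095 0.0068; -0.1351 0.5324; -0.1994 -0.3316]  nu=[0.1684, 6.1432]  x^+=[2.0616, -0.2988, -0.9019]  P^+=[0.1897 -0.0641 0.0221; -0.0641 0.1613 -0.0650; 0.0221 -0.0650 0.5714]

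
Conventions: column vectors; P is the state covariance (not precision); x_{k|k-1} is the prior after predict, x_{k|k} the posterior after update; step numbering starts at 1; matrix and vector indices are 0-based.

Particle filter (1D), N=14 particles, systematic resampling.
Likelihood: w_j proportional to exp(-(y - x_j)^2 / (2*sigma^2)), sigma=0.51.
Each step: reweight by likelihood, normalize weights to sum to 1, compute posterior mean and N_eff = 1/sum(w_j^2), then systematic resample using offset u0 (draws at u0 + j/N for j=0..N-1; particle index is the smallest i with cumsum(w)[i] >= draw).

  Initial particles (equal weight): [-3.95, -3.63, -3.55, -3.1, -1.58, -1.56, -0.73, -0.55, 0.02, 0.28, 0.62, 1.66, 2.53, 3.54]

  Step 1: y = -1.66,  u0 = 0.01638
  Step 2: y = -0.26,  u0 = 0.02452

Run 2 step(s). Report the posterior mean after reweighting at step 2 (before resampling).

post_mean = -0.9426

step 1: w=[0.0000, 0.0003, 0.0005, 0.0082, 0.4337, 0.4307, 0.0833, 0.0411, 0.0019, 0.0003, 0.0000, 0.0000, 0.0000, 0.0000]  mean=-1.4684  Neff=2.6154  idx=[4, 4, 4, 4, 4, 4, 5, 5, 5, 5, 5, 5, 6, 6]
step 2: w=[0.0200, 0.0200, 0.0200, 0.0200, 0.0200, 0.0200, 0.0222, 0.0222, 0.0222, 0.0222, 0.0222, 0.0222, 0.3734, 0.3734]  mean=-0.9426  Neff=3.5188  idx=[1, 4, 8, 11, 12, 12, 12, 12, 12, 13, 13, 13, 13, 13]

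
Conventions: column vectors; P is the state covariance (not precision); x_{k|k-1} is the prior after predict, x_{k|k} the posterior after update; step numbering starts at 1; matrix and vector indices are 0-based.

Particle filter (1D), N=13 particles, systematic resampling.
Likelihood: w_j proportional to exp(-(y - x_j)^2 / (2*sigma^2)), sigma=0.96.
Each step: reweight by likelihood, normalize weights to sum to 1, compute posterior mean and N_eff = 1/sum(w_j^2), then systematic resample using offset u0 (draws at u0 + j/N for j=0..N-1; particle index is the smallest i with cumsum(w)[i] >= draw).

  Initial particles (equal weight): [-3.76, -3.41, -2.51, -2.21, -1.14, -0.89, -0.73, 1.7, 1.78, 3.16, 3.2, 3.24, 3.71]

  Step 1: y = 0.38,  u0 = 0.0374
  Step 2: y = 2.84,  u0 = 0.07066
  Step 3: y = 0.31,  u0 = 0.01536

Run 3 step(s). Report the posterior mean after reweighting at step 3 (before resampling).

step 1: w=[0.0000, 0.0002, 0.0053, 0.0129, 0.1407, 0.2054, 0.2526, 0.1915, 0.1702, 0.0074, 0.0066, 0.0058, 0.0012]  mean=0.1260  Neff=5.2144  idx=[4, 4, 5, 5, 5, 6, 6, 6, 7, 7, 7, 8, 8]
step 2: w=[0.0001, 0.0001, 0.0002, 0.0002, 0.0002, 0.0004, 0.0004, 0.0004, 0.1919, 0.1919, 0.1919, 0.2112, 0.2112]  mean=1.7290  Neff=5.0080  idx=[8, 8, 9, 9, 9, 10, 10, 11, 11, 11, 12, 12, 12]
step 3: w=[0.0813, 0.0813, 0.0813, 0.0813, 0.0813, 0.0813, 0.0813, 0.0718, 0.0718, 0.0718, 0.0718, 0.0718, 0.0718]  mean=1.7345  Neff=12.9510  idx=[0, 1, 2, 3, 3, 4, 5, 6, 7, 8, 10, 11, 12]

post_mean = 1.7345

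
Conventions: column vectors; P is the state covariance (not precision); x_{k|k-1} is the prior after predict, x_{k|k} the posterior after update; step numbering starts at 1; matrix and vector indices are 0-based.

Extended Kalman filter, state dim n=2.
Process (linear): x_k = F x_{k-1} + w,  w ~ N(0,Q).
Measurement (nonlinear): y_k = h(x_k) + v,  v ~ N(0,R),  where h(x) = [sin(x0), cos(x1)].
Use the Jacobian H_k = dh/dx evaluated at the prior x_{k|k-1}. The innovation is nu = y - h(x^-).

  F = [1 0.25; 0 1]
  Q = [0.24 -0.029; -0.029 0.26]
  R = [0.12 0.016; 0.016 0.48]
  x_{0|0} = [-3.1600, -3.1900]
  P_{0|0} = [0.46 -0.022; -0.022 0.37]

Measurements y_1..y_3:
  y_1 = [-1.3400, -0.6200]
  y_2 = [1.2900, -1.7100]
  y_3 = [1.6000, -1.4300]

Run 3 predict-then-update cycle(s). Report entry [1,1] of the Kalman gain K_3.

K[1,1] = -0.7205

step 1: x^-=[-3.9575, -3.1900]  P^-=[0.7121 0.0415; 0.0415 0.6300]  H_jac=[-0.6852 0.0000; 0.0000 -0.0484]  S=[0.4543 0.0174; 0.0174 0.4815]  K=[-1.0753 0.0346; -0.0602 -0.0611]  nu=[-2.0683, 0.3788]  x^+=[-1.7203, -3.0885]  P^+=[0.1875 0.0120; 0.0120 0.6264]
step 2: x^-=[-2.4925, -3.0885]  P^-=[0.4726 0.1396; 0.1396 0.8864]  H_jac=[-0.7966 0.0000; 0.0000 0.0530]  S=[0.4199 0.0101; 0.0101 0.4825]  K=[-0.8974 0.0341; -0.2673 0.1030]  nu=[1.8945, -0.7114]  x^+=[-4.2169, -3.6682]  P^+=[0.1345 0.0382; 0.0382 0.8519]
step 3: x^-=[-5.1340, -3.6682]  P^-=[0.4468 0.2222; 0.2222 1.1119]  H_jac=[0.4092 0.0000; 0.0000 -0.5026]  S=[0.1948 -0.0297; -0.0297 0.7608]  K=[0.9216 -0.1108; 0.3568 -0.7205]  nu=[0.6875, -0.5655]  x^+=[-4.4376, -3.0154]  P^+=[0.2660 0.0765; 0.0765 0.6768]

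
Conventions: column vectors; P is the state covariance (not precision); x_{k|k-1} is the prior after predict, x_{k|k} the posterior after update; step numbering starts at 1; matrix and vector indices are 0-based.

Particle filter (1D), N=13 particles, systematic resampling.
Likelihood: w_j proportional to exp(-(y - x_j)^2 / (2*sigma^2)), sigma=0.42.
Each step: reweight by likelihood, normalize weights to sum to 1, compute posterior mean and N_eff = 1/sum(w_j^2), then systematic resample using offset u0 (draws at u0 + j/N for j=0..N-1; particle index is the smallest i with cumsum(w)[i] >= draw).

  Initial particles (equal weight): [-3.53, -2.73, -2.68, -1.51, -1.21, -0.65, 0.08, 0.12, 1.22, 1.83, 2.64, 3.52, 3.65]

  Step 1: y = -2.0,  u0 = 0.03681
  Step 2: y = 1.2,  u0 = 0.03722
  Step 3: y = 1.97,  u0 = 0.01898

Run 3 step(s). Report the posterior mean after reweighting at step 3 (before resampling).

post_mean = -1.2100

step 1: w=[0.0011, 0.1880, 0.2296, 0.4312, 0.1452, 0.0049, 0.0000, 0.0000, 0.0000, 0.0000, 0.0000, 0.0000, 0.0000]  mean=-1.9626  Neff=3.3887  idx=[1, 1, 2, 2, 2, 3, 3, 3, 3, 3, 3, 4, 4]
step 2: w=[0.0000, 0.0000, 0.0000, 0.0000, 0.0000, 0.0062, 0.0062, 0.0062, 0.0062, 0.0062, 0.0062, 0.4814, 0.4814]  mean=-1.2211  Neff=2.1562  idx=[11, 11, 11, 11, 11, 11, 11, 12, 12, 12, 12, 12, 12]
step 3: w=[0.0769, 0.0769, 0.0769, 0.0769, 0.0769, 0.0769, 0.0769, 0.0769, 0.0769, 0.0769, 0.0769, 0.0769, 0.0769]  mean=-1.2100  Neff=13.0000  idx=[0, 1, 2, 3, 4, 5, 6, 7, 8, 9, 10, 11, 12]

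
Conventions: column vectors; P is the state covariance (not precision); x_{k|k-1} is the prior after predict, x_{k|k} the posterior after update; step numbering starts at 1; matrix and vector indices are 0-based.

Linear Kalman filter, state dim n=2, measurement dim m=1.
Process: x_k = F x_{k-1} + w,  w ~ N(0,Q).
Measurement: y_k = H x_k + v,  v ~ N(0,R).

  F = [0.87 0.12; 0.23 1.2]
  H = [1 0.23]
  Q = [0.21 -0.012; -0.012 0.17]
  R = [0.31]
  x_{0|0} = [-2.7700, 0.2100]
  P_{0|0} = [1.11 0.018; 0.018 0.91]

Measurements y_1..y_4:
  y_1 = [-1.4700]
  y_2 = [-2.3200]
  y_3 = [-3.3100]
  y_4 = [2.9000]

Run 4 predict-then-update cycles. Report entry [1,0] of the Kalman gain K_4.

K[1,0] = 0.8762

step 1: x^-=[-2.3847, -0.3851]  P^-=[1.0670 0.3604; 0.3604 1.5491]  S=[1.6248]  K=[0.7077; 0.4411]  nu=[1.0033]  x^+=[-1.6746, 0.0575]  P^+=[0.2532 -0.1468; -0.1468 1.2329]
step 2: x^-=[-1.4500, -0.3162]  P^-=[0.3887 0.0589; 0.0589 1.8777]  S=[0.8251]  K=[0.4875; 0.5947]  nu=[-0.7972]  x^+=[-1.8387, -0.7904]  P^+=[0.1926 -0.1804; -0.1804 1.5859]
step 3: x^-=[-1.6945, -1.3713]  P^-=[0.3410 0.0616; 0.0616 2.3642]  S=[0.8044]  K=[0.4415; 0.7526]  nu=[-1.3001]  x^+=[-2.2685, -2.3498]  P^+=[0.1842 -0.2057; -0.2057 1.9086]
step 4: x^-=[-2.2556, -3.3415]  P^-=[0.3339 0.0793; 0.0793 2.8146]  S=[0.8293]  K=[0.4247; 0.8762]  nu=[5.9241]  x^+=[0.2602, 1.8493]  P^+=[0.1844 -0.2293; -0.2293 2.1779]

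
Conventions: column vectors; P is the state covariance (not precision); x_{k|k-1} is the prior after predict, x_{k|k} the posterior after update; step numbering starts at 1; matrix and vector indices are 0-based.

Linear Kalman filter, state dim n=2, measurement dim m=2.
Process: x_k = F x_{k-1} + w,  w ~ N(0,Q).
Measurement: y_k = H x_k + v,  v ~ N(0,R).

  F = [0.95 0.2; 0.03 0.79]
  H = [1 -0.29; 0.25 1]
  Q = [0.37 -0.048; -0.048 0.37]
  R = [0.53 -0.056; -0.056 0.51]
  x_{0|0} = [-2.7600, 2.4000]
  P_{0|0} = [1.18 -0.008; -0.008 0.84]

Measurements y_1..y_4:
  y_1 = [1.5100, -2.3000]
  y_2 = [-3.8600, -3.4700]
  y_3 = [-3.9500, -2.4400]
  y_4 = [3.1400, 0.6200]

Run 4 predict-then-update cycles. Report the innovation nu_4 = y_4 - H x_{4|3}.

step 1: x^-=[-2.1420, 1.8132]  P^-=[1.4655 0.1123; 0.1123 0.8949]  S=[2.0056 0.1550; 0.1550 1.5527]  K=[0.6960 0.2388; -0.1203 0.6065]  nu=[4.1778, -3.5777]  x^+=[-0.0886, -0.8591]  P^+=[0.3539 -0.0057; -0.0057 0.3174]
step 2: x^-=[-0.2560, -0.6813]  P^-=[0.6999 0.0080; 0.0080 0.5682]  S=[1.2731 -0.0384; -0.0384 1.1259]  K=[0.5534 0.1814; -0.1080 0.5027]  nu=[-3.8016, -2.7247]  x^+=[-2.8541, -1.6405]  P^+=[0.2807 -0.0087; -0.0087 0.2646]
step 3: x^-=[-3.0395, -1.3816]  P^-=[0.6306 -0.0047; -0.0047 0.5350]  S=[1.2083 -0.0579; -0.0579 1.0820]  K=[0.5311 0.1697; -0.1090 0.4875]  nu=[-1.3112, -0.2985]  x^+=[-3.7866, -1.3843]  P^+=[0.2690 -0.0104; -0.0104 0.2573]
step 4: x^-=[-3.8741, -1.2072]  P^-=[0.6191 -0.0076; -0.0076 0.5303]  S=[1.1981 -0.0620; -0.0620 1.0753]  K=[0.5272 0.1673; -0.1096 0.4851]  nu=[6.6640, 2.7957]  x^+=[0.1072, -0.5810]  P^+=[0.2669 -0.0109; -0.0109 0.2563]

innov = [6.6640, 2.7957]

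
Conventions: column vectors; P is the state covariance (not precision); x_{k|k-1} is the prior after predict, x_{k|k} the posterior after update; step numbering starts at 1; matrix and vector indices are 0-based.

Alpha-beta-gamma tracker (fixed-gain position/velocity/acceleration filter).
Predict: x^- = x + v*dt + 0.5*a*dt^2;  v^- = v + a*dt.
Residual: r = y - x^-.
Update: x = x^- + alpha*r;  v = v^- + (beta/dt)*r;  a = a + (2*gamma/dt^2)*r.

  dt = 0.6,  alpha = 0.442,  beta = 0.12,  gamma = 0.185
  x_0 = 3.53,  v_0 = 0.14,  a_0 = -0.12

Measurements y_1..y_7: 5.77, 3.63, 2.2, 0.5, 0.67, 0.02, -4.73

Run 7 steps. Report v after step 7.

step 1: x_pred=3.5924  r=2.1776  x^+=4.5549  v^+=0.5035  a^+=2.1181
step 2: x_pred=5.2383  r=-1.6083  x^+=4.5274  v^+=1.4527  a^+=0.4651
step 3: x_pred=5.4828  r=-3.2828  x^+=4.0318  v^+=1.0753  a^+=-2.9088
step 4: x_pred=4.1534  r=-3.6534  x^+=2.5386  v^+=-1.4007  a^+=-6.6636
step 5: x_pred=0.4987  r=0.1713  x^+=0.5744  v^+=-5.3646  a^+=-6.4876
step 6: x_pred=-3.8121  r=3.8321  x^+=-2.1183  v^+=-8.4908  a^+=-2.5490
step 7: x_pred=-7.6716  r=2.9416  x^+=-6.3714  v^+=-9.4318  a^+=0.4743

v_post = -9.4318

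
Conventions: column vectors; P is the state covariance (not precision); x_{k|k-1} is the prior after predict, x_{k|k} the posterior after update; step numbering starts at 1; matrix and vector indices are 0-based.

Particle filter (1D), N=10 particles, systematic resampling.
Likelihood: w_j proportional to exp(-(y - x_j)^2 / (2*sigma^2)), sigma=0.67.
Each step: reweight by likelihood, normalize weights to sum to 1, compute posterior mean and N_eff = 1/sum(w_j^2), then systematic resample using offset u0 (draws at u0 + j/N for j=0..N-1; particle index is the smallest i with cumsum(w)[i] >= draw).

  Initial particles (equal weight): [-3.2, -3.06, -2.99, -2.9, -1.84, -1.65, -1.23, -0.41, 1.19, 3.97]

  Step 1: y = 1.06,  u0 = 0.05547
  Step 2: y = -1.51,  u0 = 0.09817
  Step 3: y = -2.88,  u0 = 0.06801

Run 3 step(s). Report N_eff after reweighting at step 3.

N_eff = 9.0000

step 1: w=[0.0000, 0.0000, 0.0000, 0.0000, 0.0001, 0.0003, 0.0027, 0.0838, 0.9131, 0.0001]  mean=1.0486  Neff=1.1895  idx=[7, 8, 8, 8, 8, 8, 8, 8, 8, 8]
step 2: w=[0.9898, 0.0011, 0.0011, 0.0011, 0.0011, 0.0011, 0.0011, 0.0011, 0.0011, 0.0011]  mean=-0.3937  Neff=1.0207  idx=[0, 0, 0, 0, 0, 0, 0, 0, 0, 8]
step 3: w=[0.1111, 0.1111, 0.1111, 0.1111, 0.1111, 0.1111, 0.1111, 0.1111, 0.1111, 0.0000]  mean=-0.4100  Neff=9.0000  idx=[0, 1, 2, 3, 4, 5, 6, 6, 7, 8]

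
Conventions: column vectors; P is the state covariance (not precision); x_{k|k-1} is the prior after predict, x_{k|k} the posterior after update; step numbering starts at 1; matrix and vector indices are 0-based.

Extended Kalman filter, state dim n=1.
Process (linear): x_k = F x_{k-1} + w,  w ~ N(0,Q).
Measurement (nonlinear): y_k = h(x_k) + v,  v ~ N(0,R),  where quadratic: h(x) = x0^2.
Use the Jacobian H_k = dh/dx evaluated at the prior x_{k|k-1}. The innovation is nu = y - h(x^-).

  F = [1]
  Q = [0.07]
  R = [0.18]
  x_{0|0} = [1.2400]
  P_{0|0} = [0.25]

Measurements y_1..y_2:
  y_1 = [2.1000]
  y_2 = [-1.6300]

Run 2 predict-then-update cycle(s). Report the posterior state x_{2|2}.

step 1: x^-=[1.2400]  P^-=[0.3200]  H_jac=[2.4800]  S=[2.1481]  K=[0.3694]  nu=[0.5624]  x^+=[1.4478]  P^+=[0.0268]
step 2: x^-=[1.4478]  P^-=[0.0968]  H_jac=[2.8955]  S=[0.9917]  K=[0.2827]  nu=[-3.7260]  x^+=[0.3945]  P^+=[0.0176]

x_post = [0.3945]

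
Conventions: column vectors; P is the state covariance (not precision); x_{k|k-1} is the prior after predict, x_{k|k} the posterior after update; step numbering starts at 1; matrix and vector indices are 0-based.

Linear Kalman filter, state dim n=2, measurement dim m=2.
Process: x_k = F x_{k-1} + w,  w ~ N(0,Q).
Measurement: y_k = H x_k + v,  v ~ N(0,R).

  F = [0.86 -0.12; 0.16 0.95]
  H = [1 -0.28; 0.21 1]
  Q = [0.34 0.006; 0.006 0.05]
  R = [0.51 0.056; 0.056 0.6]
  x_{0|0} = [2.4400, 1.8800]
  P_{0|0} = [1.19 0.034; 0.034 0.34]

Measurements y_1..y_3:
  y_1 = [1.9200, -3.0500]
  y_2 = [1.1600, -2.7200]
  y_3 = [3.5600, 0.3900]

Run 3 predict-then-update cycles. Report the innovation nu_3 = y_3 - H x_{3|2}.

innov = [2.5310, 0.9367]

step 1: x^-=[1.8728, 2.1764]  P^-=[1.2180 0.1581; 0.1581 0.3977]  S=[1.6706 0.3493; 0.3493 1.1178]  K=[0.6688 0.1613; -0.0563 0.4030]  nu=[0.6566, -5.6197]  x^+=[1.4055, -0.1255]  P^+=[0.3662 0.0573; 0.0573 0.2266]
step 2: x^-=[1.2238, 0.1057]  P^-=[0.6023 0.0763; 0.0763 0.2813]  S=[1.0916 0.1755; 0.1755 0.9399]  K=[0.5129 0.1200; -0.0548 0.3266]  nu=[-0.0342, -3.0827]  x^+=[0.8365, -0.8992]  P^+=[0.2800 0.0419; 0.0419 0.1841]
step 3: x^-=[0.8273, -0.7204]  P^-=[0.5411 0.0570; 0.0570 0.2360]  S=[1.0377 0.1572; 0.1572 0.8838]  K=[0.4900 0.1059; -0.0527 0.2900]  nu=[2.5310, 0.9367]  x^+=[2.1667, -0.5822]  P^+=[0.2657 0.0352; 0.0352 0.1636]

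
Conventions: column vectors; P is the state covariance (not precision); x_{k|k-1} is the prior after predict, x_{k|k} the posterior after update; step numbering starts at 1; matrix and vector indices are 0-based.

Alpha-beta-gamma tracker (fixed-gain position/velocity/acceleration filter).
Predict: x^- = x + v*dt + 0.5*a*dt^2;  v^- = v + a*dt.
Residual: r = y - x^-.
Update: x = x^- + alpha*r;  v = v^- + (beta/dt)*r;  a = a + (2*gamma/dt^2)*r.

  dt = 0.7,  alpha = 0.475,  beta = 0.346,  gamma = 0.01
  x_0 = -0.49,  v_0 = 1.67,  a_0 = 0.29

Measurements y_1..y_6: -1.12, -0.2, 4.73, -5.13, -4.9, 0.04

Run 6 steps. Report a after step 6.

a_post = 0.0243

step 1: x_pred=0.7500  r=-1.8700  x^+=-0.1382  v^+=0.9487  a^+=0.2137
step 2: x_pred=0.5782  r=-0.7782  x^+=0.2085  v^+=0.7136  a^+=0.1819
step 3: x_pred=0.7526  r=3.9774  x^+=2.6419  v^+=2.8069  a^+=0.3443
step 4: x_pred=4.6910  r=-9.8210  x^+=0.0260  v^+=-1.8065  a^+=-0.0566
step 5: x_pred=-1.2524  r=-3.6476  x^+=-2.9850  v^+=-3.6491  a^+=-0.2055
step 6: x_pred=-5.5897  r=5.6297  x^+=-2.9156  v^+=-1.0103  a^+=0.0243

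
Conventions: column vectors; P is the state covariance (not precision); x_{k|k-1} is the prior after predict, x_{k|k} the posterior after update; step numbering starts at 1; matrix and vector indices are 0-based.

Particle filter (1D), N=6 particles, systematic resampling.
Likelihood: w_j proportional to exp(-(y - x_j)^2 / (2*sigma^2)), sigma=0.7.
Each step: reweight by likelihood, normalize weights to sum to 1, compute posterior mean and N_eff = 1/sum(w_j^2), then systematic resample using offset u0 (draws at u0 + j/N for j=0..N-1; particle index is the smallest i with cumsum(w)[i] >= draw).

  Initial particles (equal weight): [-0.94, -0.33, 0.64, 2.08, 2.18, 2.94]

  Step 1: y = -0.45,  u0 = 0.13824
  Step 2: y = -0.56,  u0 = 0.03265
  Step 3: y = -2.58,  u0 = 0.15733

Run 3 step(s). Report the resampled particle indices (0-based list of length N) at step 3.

step 1: w=[0.3785, 0.4765, 0.1439, 0.0007, 0.0004, 0.0000]  mean=-0.4186  Neff=2.5574  idx=[0, 0, 1, 1, 1, 2]
step 2: w=[0.1799, 0.1799, 0.1975, 0.1975, 0.1975, 0.0479]  mean=-0.5029  Neff=5.4362  idx=[0, 1, 2, 2, 3, 4]
step 3: w=[0.4246, 0.4246, 0.0377, 0.0377, 0.0377, 0.0377]  mean=-0.8480  Neff=2.7305  idx=[0, 0, 1, 1, 1, 5]

resampled_idx = [0, 0, 1, 1, 1, 5]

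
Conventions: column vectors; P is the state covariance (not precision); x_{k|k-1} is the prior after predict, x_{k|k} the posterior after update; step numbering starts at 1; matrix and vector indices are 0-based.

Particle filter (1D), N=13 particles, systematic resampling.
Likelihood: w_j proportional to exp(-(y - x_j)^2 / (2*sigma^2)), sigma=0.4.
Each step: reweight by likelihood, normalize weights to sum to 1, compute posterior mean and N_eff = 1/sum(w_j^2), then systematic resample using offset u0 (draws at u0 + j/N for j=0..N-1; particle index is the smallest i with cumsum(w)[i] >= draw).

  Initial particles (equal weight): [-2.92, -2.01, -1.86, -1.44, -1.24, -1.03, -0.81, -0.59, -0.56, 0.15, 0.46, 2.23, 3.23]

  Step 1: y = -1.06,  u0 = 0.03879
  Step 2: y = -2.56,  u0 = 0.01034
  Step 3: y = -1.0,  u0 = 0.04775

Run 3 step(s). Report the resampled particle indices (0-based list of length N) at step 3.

step 1: w=[0.0000, 0.0132, 0.0299, 0.1407, 0.1997, 0.2203, 0.1818, 0.1108, 0.1012, 0.0023, 0.0002, 0.0000, 0.0000]  mean=-1.0281  Neff=6.0660  idx=[2, 3, 4, 4, 4, 5, 5, 5, 6, 6, 7, 7, 8]
step 2: w=[0.8609, 0.0790, 0.0172, 0.0172, 0.0172, 0.0026, 0.0026, 0.0026, 0.0003, 0.0003, 0.0000, 0.0000, 0.0000]  mean=-1.7876  Neff=1.3364  idx=[0, 0, 0, 0, 0, 0, 0, 0, 0, 0, 0, 0, 1]
step 3: w=[0.0571, 0.0571, 0.0571, 0.0571, 0.0571, 0.0571, 0.0571, 0.0571, 0.0571, 0.0571, 0.0571, 0.0571, 0.3146]  mean=-1.7279  Neff=7.2398  idx=[0, 2, 3, 4, 6, 7, 8, 10, 11, 12, 12, 12, 12]

resampled_idx = [0, 2, 3, 4, 6, 7, 8, 10, 11, 12, 12, 12, 12]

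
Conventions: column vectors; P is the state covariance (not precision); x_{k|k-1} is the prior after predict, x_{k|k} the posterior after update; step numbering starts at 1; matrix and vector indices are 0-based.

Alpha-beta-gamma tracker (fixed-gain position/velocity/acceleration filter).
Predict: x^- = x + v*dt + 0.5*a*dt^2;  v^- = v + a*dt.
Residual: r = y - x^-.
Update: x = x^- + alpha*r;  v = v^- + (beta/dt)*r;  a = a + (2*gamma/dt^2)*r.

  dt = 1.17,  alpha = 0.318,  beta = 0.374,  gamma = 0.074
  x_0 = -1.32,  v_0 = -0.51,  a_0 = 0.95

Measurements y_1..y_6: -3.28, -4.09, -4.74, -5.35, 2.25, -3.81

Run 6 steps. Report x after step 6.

x_post = -1.6378

step 1: x_pred=-1.2665  r=-2.0135  x^+=-1.9068  v^+=-0.0421  a^+=0.7323
step 2: x_pred=-1.4549  r=-2.6351  x^+=-2.2928  v^+=-0.0277  a^+=0.4474
step 3: x_pred=-2.0190  r=-2.7210  x^+=-2.8843  v^+=-0.3740  a^+=0.1532
step 4: x_pred=-3.2170  r=-2.1330  x^+=-3.8953  v^+=-0.8766  a^+=-0.0774
step 5: x_pred=-4.9739  r=7.2239  x^+=-2.6767  v^+=1.3420  a^+=0.7036
step 6: x_pred=-0.6249  r=-3.1851  x^+=-1.6378  v^+=1.1471  a^+=0.3593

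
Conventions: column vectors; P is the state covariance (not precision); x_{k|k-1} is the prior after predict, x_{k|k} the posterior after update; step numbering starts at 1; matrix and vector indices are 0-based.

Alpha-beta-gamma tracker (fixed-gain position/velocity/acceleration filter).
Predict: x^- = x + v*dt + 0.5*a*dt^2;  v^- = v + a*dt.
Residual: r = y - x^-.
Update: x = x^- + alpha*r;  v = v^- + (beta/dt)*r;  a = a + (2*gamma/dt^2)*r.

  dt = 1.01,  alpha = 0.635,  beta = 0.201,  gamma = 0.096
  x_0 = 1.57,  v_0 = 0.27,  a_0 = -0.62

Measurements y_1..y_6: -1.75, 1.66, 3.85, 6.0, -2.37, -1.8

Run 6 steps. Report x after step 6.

x_post = -0.8362

step 1: x_pred=1.5265  r=-3.2765  x^+=-0.5541  v^+=-1.0082  a^+=-1.2367
step 2: x_pred=-2.2032  r=3.8632  x^+=0.2499  v^+=-1.4885  a^+=-0.5096
step 3: x_pred=-1.5133  r=5.3633  x^+=1.8924  v^+=-0.9358  a^+=0.4999
step 4: x_pred=1.2022  r=4.7978  x^+=4.2488  v^+=0.5239  a^+=1.4029
step 5: x_pred=5.4935  r=-7.8635  x^+=0.5002  v^+=0.3760  a^+=-0.0771
step 6: x_pred=0.8406  r=-2.6406  x^+=-0.8362  v^+=-0.2274  a^+=-0.5741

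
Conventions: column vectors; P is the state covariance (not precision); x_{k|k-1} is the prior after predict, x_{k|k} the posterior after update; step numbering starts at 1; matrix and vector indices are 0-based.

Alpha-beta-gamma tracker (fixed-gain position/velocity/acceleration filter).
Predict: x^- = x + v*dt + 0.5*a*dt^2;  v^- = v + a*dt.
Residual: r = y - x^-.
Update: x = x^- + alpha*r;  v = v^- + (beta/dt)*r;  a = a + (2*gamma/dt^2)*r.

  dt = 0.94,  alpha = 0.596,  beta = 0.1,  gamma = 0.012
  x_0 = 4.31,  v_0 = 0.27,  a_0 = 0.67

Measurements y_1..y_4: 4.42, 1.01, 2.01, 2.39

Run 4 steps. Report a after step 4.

step 1: x_pred=4.8598  r=-0.4398  x^+=4.5977  v^+=0.8530  a^+=0.6581
step 2: x_pred=5.6902  r=-4.6802  x^+=2.9008  v^+=0.9737  a^+=0.5309
step 3: x_pred=4.0506  r=-2.0406  x^+=2.8344  v^+=1.2557  a^+=0.4755
step 4: x_pred=4.2248  r=-1.8348  x^+=3.1313  v^+=1.5074  a^+=0.4257

a_post = 0.4257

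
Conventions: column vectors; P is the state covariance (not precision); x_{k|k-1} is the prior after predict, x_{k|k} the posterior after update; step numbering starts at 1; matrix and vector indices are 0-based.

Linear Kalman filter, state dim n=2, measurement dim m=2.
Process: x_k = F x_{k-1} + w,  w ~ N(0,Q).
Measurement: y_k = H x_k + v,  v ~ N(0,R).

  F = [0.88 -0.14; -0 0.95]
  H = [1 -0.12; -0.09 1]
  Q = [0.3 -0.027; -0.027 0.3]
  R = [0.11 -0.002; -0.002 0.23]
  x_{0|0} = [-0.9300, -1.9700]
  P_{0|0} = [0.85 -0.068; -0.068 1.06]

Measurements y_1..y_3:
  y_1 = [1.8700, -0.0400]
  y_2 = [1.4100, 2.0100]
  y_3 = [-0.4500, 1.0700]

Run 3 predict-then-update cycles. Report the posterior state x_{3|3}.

step 1: x^-=[-0.5426, -1.8715]  P^-=[0.9958 -0.2248; -0.2248 1.2566]  S=[1.1778 -0.4697; -0.4697 1.5352]  K=[0.8960 0.0693; 0.0145 0.8362]  nu=[2.1880, 1.7827]  x^+=[1.5413, -0.3491]  P^+=[0.1012 0.0233; 0.0233 0.1944]
step 2: x^-=[1.4052, -0.3316]  P^-=[0.3765 -0.0334; -0.0334 0.4754]  S=[0.5013 -0.1267; -0.1267 0.7145]  K=[0.7696 0.0423; -0.0117 0.6675]  nu=[-0.0350, 2.4681]  x^+=[1.4827, 1.3163]  P^+=[0.0865 0.0160; 0.0160 0.1550]
step 3: x^-=[1.1205, 1.2505]  P^-=[0.3661 -0.0343; -0.0343 0.4399]  S=[0.4906 -0.1224; -0.1224 0.6790]  K=[0.7642 0.0387; -0.0154 0.6496]  nu=[-1.4204, -0.0797]  x^+=[0.0319, 1.2206]  P^+=[0.0858 0.0151; 0.0151 0.1508]

x_post = [0.0319, 1.2206]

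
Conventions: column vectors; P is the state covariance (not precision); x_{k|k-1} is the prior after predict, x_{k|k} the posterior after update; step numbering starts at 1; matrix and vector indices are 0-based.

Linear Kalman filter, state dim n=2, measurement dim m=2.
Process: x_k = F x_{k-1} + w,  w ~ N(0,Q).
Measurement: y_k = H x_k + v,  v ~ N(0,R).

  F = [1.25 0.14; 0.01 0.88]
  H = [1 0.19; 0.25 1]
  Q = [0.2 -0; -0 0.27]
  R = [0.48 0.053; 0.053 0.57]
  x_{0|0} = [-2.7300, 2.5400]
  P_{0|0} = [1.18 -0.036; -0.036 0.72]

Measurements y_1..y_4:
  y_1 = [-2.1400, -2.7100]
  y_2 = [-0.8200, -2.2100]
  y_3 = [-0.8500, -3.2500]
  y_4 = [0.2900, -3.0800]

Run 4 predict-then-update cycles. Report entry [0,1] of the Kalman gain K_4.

step 1: x^-=[-3.0569, 2.2079]  P^-=[2.0453 0.0638; 0.0638 0.8271]  S=[2.5794 0.7883; 0.7883 1.5568]  K=[0.8101 -0.0408; -0.0944 0.5893]  nu=[0.4974, -4.1537]  x^+=[-2.4846, -0.2870]  P^+=[0.4020 -0.0808; -0.0808 0.3511]
step 2: x^-=[-3.1459, -0.2774]  P^-=[0.8068 -0.0407; -0.0407 0.5405]  S=[1.2908 0.3147; 0.3147 1.1406]  K=[0.6268 -0.0318; -0.0701 0.4843]  nu=[2.3786, -1.1461]  x^+=[-1.6186, -0.9991]  P^+=[0.3111 -0.0627; -0.0627 0.2880]
step 3: x^-=[-2.1631, -0.8954]  P^-=[0.6698 -0.0297; -0.0297 0.4920]  S=[1.1562 0.2828; 0.2828 1.0890]  K=[0.5803 -0.0242; -0.0573 0.4598]  nu=[1.4832, -1.8138]  x^+=[-1.2585, -1.8145]  P^+=[0.2877 -0.0550; -0.0550 0.2728]
step 4: x^-=[-1.8271, -1.6093]  P^-=[0.6356 -0.0233; -0.0233 0.4803]  S=[1.1241 0.2787; 0.2787 1.0784]  K=[0.5667 -0.0207; -0.0520 0.4534]  nu=[2.4229, -1.0139]  x^+=[-0.4331, -2.1951]  P^+=[0.2808 -0.0520; -0.0520 0.2687]

K[0,1] = -0.0207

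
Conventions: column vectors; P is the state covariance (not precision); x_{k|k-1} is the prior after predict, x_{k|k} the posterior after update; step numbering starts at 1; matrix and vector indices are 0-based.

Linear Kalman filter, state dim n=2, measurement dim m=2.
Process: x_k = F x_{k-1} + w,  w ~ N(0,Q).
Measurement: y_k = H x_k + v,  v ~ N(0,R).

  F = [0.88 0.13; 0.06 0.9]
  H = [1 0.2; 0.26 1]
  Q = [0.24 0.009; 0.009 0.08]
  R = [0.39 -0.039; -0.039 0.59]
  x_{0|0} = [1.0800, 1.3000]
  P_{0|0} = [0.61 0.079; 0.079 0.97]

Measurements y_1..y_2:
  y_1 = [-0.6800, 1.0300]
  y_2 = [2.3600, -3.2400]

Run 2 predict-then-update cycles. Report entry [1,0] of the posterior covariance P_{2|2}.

step 1: x^-=[1.1194, 1.2348]  P^-=[0.7469 0.2179; 0.2179 0.8764]  S=[1.2591 0.5597; 0.5597 1.6302]  K=[0.6083 0.0439; 0.0683 0.5489]  nu=[-2.0464, -0.4958]  x^+=[-0.1471, 0.8229]  P^+=[0.2480 -0.0623; -0.0623 0.3374]
step 2: x^-=[-0.0225, 0.7318]  P^-=[0.4235 0.0118; 0.0118 0.3475]  S=[0.8321 0.1530; 0.1530 0.9722]  K=[0.5033 0.0462; 0.0323 0.3555]  nu=[2.2361, -3.9660]  x^+=[0.9198, -0.6057]  P^+=[0.2035 -0.0453; -0.0453 0.2202]

P_post[1,0] = -0.0453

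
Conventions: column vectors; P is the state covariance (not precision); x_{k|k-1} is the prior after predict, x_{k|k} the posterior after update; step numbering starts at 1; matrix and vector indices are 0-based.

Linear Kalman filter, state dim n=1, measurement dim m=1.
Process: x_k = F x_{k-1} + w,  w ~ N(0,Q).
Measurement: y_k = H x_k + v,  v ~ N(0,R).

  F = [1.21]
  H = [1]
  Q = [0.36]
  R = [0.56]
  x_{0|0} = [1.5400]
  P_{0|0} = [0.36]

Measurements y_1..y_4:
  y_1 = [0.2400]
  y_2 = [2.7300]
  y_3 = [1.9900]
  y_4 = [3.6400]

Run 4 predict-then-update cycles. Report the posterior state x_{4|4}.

x_post = [3.2498]

step 1: x^-=[1.8634]  P^-=[0.8871]  S=[1.4471]  K=[0.6130]  nu=[-1.6234]  x^+=[0.8682]  P^+=[0.3433]
step 2: x^-=[1.0506]  P^-=[0.8626]  S=[1.4226]  K=[0.6064]  nu=[1.6794]  x^+=[2.0689]  P^+=[0.3396]
step 3: x^-=[2.5034]  P^-=[0.8571]  S=[1.4171]  K=[0.6048]  nu=[-0.5134]  x^+=[2.1929]  P^+=[0.3387]
step 4: x^-=[2.6534]  P^-=[0.8559]  S=[1.4159]  K=[0.6045]  nu=[0.9866]  x^+=[3.2498]  P^+=[0.3385]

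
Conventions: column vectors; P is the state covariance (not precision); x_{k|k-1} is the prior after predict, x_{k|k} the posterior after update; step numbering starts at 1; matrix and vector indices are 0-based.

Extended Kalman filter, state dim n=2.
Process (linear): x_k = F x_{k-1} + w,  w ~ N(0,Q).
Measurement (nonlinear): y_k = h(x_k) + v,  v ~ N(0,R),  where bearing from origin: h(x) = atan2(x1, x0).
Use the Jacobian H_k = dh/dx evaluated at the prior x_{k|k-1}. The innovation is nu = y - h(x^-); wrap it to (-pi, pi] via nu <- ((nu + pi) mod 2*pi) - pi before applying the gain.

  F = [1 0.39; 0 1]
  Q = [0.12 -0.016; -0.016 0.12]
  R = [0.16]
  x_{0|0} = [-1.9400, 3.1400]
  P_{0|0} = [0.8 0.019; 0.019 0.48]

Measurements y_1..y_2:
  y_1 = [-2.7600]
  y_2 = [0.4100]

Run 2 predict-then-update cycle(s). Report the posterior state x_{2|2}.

step 1: x^-=[-0.7154, 3.1400]  P^-=[1.0078 0.1902; 0.1902 0.6000]  H_jac=[-0.3028 -0.0690]  S=[0.2632]  K=[-1.2092; -0.3761]  nu=[1.7284]  x^+=[-2.8054, 2.4900]  P^+=[0.6230 0.0705; 0.0705 0.5628]
step 2: x^-=[-1.8343, 2.4900]  P^-=[0.8836 0.2740; 0.2740 0.6828]  H_jac=[-0.2603 -0.1918]  S=[0.2724]  K=[-1.0375; -0.7427]  nu=[-1.7957]  x^+=[0.0288, 3.8237]  P^+=[0.5904 0.0641; 0.0641 0.5326]

x_post = [0.0288, 3.8237]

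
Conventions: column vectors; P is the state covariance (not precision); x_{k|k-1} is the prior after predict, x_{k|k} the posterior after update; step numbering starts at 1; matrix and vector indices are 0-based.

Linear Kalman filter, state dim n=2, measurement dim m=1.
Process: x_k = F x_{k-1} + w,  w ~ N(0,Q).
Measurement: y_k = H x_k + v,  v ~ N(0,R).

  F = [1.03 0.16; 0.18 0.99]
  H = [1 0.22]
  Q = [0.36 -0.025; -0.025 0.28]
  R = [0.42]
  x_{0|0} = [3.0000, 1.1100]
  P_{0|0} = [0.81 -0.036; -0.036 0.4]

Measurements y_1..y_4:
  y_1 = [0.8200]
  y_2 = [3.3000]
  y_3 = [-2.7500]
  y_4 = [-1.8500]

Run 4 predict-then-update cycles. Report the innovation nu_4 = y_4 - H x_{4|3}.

step 1: x^-=[3.2676, 1.6389]  P^-=[1.2177 0.1508; 0.1508 0.6855]  S=[1.7372]  K=[0.7200; 0.1736]  nu=[-2.8082]  x^+=[1.2456, 1.1514]  P^+=[0.3170 -0.0664; -0.0664 0.6331]
step 2: x^-=[1.4672, 1.3641]  P^-=[0.6907 0.0645; 0.0645 0.8871]  S=[1.1820]  K=[0.5963; 0.2197]  nu=[1.5327]  x^+=[2.3812, 1.7008]  P^+=[0.2703 -0.0904; -0.0904 0.8301]
step 3: x^-=[2.7248, 2.1124]  P^-=[0.6383 0.0619; 0.0619 1.0701]  S=[1.1373]  K=[0.5732; 0.2614]  nu=[-5.9395]  x^+=[-0.6797, 0.5598]  P^+=[0.2646 -0.1085; -0.1085 0.9924]
step 4: x^-=[-0.6105, 0.4318]  P^-=[0.6304 0.0675; 0.0675 1.2225]  S=[1.1392]  K=[0.5664; 0.2953]  nu=[-1.3345]  x^+=[-1.3663, 0.0378]  P^+=[0.2649 -0.1231; -0.1231 1.1232]

innov = [-1.3345]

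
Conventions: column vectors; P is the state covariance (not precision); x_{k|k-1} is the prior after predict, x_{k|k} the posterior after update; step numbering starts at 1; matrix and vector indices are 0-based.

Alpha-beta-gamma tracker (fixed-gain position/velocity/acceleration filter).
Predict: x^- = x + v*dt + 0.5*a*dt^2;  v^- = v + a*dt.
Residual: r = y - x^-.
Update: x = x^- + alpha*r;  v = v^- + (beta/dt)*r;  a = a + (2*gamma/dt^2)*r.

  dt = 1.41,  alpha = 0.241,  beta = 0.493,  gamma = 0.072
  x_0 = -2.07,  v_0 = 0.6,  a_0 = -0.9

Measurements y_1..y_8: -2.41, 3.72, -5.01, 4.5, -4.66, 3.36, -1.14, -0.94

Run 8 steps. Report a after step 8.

a_post = -0.2516

step 1: x_pred=-2.1186  r=-0.2914  x^+=-2.1889  v^+=-0.7709  a^+=-0.9211
step 2: x_pred=-4.1914  r=7.9114  x^+=-2.2848  v^+=0.6966  a^+=-0.3481
step 3: x_pred=-1.6486  r=-3.3614  x^+=-2.4587  v^+=-0.9695  a^+=-0.5915
step 4: x_pred=-4.4137  r=8.9137  x^+=-2.2655  v^+=1.3131  a^+=0.0541
step 5: x_pred=-0.3603  r=-4.2997  x^+=-1.3966  v^+=-0.1140  a^+=-0.2573
step 6: x_pred=-1.8131  r=5.1731  x^+=-0.5664  v^+=1.3319  a^+=0.1174
step 7: x_pred=1.4282  r=-2.5682  x^+=0.8093  v^+=0.5994  a^+=-0.0687
step 8: x_pred=1.5862  r=-2.5262  x^+=0.9774  v^+=-0.3807  a^+=-0.2516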